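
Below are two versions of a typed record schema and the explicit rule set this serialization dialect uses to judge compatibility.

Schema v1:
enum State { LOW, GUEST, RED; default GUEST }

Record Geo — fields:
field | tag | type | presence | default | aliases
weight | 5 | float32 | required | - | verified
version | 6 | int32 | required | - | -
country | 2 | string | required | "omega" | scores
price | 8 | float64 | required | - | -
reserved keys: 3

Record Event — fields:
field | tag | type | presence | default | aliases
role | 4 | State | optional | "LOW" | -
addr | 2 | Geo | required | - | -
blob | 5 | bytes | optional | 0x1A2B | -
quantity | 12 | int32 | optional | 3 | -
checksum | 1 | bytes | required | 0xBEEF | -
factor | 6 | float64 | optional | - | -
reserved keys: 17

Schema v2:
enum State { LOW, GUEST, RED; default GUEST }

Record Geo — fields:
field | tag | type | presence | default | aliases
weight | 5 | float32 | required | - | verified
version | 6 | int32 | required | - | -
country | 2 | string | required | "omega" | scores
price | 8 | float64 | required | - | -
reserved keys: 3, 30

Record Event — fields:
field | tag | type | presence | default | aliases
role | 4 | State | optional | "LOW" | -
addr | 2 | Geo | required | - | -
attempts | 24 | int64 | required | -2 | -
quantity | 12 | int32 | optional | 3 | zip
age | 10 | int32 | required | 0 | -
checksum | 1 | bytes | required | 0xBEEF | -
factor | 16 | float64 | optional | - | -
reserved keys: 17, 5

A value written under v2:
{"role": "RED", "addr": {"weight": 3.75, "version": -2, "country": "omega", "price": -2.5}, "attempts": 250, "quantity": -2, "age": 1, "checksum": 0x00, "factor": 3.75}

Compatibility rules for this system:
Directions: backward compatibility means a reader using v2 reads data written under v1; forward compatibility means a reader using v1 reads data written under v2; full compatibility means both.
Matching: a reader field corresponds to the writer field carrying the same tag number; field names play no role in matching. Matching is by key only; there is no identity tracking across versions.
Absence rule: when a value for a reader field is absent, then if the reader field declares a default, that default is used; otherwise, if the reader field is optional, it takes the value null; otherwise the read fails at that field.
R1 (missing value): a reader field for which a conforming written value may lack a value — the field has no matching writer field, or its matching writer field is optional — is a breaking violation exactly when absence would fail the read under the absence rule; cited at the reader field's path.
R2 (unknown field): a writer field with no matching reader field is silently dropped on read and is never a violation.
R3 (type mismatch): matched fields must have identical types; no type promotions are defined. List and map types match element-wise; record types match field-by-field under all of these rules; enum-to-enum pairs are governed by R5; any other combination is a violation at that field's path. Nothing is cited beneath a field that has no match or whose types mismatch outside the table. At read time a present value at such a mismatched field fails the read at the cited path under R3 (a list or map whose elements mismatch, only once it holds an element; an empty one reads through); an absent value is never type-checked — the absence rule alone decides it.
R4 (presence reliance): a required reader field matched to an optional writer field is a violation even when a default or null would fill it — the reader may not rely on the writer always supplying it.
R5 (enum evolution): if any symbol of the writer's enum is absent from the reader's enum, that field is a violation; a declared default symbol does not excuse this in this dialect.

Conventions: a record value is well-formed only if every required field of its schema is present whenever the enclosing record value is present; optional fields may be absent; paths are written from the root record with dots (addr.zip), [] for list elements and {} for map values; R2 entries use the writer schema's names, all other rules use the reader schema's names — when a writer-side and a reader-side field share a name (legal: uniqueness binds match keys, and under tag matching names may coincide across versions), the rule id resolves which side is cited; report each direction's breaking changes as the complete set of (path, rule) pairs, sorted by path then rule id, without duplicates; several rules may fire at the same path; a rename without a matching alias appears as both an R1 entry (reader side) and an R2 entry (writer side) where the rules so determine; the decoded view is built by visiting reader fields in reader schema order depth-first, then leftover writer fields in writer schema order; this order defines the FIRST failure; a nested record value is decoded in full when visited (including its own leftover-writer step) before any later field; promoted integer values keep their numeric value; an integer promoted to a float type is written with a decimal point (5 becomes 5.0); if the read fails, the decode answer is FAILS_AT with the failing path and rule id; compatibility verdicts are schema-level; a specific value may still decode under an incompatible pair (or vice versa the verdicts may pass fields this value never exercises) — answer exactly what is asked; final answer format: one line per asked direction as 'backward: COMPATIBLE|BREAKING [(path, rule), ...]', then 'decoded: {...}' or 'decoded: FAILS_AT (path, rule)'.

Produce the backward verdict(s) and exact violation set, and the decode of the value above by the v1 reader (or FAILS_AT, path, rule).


backward: COMPATIBLE []; decoded: {"role": "RED", "addr": {"weight": 3.75, "version": -2, "country": "omega", "price": -2.5}, "blob": 0x1A2B, "quantity": -2, "checksum": 0x00, "factor": null}

arrows below run writer -> reader for Event
backward analysis of Event with v2 as reader and v1 as writer:
  role: paired with writer role (State -> State; writer optional)
  addr: paired with writer addr (Geo -> Geo; writer required)
  attempts: no writer-side match
  quantity: paired with writer quantity (int32 -> int32; writer optional)
  age: no writer-side match
  checksum: paired with writer checksum (bytes -> bytes; writer required)
  factor: no writer-side match
  writer blob: unknown to reader
  writer factor: unknown to reader
  addr.weight: paired with writer addr.weight (float32 -> float32; writer required)
  addr.version: paired with writer addr.version (int32 -> int32; writer required)
  addr.country: paired with writer addr.country (string -> string; writer required)
  addr.price: paired with writer addr.price (float64 -> float64; writer required)
  nothing fires on Event: backward is COMPATIBLE
migrating the Event value to v1:
  role := "RED"
  addr.weight := 3.75
  addr.version := -2
  addr.country := "omega"
  addr.price := -2.5
  blob := 0x1A2B (absent -> default)
  quantity := -2
  checksum := 0x00
  factor := null (absent, optional -> null)
  writer attempts: unknown -> dropped
  writer age: unknown -> dropped
  writer factor: unknown -> dropped
  => decoded: {"role": "RED", "addr": {"weight": 3.75, "version": -2, "country": "omega", "price": -2.5}, "blob": 0x1A2B, "quantity": -2, "checksum": 0x00, "factor": null}
the other Event changes do not affect what is asked:
  added field age to record Event: required int32, tag 10, default 0 (in v2 it sits immediately before checksum) -> fires no rule on Event, leaving the asked answer as it is
  removed field blob from record Event (its key 5 joins the reserved list) -> fires no rule on Event, leaving the asked answer as it is
  added field attempts to record Event: required int64, tag 24, default -2 (in v2 it sits immediately before quantity) -> fires no rule on Event, leaving the asked answer as it is


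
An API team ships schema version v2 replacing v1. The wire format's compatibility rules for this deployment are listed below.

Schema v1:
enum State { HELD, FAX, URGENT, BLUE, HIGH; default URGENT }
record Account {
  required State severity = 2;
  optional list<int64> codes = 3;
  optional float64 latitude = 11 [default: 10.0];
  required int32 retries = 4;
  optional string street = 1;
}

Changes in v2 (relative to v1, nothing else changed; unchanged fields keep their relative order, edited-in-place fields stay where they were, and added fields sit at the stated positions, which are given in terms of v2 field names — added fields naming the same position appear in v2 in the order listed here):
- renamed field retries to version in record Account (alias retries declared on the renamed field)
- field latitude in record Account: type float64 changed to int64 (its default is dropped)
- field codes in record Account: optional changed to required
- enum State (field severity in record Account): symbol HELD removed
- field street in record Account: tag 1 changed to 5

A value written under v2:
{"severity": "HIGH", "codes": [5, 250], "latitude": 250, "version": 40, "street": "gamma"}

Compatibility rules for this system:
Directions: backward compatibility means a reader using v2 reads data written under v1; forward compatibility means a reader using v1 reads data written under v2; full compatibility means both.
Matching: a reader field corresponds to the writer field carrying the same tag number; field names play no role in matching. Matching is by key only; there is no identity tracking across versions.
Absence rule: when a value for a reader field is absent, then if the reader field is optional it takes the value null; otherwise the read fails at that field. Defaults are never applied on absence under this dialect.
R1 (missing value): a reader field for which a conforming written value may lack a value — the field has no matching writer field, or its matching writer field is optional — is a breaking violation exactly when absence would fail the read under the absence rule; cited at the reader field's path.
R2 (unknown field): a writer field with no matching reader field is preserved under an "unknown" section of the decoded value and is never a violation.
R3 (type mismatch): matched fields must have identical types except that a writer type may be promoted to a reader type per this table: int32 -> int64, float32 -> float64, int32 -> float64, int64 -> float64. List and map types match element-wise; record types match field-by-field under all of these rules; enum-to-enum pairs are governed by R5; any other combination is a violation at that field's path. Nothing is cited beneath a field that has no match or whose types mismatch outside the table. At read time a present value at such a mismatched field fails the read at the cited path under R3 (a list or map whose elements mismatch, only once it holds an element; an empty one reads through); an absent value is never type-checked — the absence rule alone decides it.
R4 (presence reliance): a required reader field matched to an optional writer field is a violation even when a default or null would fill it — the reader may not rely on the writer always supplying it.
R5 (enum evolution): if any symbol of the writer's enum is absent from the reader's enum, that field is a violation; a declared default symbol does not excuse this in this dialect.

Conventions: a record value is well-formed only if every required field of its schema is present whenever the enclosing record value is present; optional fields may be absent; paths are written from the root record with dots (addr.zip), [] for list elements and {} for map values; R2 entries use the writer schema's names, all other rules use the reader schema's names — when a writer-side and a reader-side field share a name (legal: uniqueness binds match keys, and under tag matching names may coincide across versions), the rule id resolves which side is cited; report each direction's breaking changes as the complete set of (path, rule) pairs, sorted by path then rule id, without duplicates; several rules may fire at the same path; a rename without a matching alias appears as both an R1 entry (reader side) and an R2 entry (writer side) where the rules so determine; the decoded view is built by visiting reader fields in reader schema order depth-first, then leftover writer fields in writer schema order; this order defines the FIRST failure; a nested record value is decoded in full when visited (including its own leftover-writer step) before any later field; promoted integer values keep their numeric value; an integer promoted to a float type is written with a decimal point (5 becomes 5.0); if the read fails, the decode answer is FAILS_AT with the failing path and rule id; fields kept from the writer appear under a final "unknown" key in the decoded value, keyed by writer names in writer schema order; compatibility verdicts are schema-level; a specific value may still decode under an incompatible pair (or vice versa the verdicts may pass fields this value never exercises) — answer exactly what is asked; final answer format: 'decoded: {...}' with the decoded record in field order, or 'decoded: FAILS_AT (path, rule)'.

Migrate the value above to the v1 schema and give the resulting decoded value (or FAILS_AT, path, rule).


decoded: {"severity": "HIGH", "codes": [5, 250], "latitude": 250.0, "retries": 40, "street": null, "unknown": {"street": "gamma"}}

each type pair in Account: writer, then reader
migrating the Account value to v1:
  severity := "HIGH"
  codes := [5, 250]
  latitude := 250.0 (int64 -> float64)
  retries := 40 (from writer version)
  street := null (absent, optional -> null)
  writer street: kept under "unknown"
  => decoded: {"severity": "HIGH", "codes": [5, 250], "latitude": 250.0, "retries": 40, "street": null, "unknown": {"street": "gamma"}}
ruling out the remaining Account differences:
  renamed field retries to version in record Account (alias retries declared on the renamed field) -> triggers nothing under the printed rules; the Account answer is the same either way
  field latitude in record Account: type float64 changed to int64 (its default is dropped) -> changes Account's schema-level verdicts only — the decode of this value is the same
  field codes in record Account: optional changed to required -> changes Account's schema-level verdicts only — the decode of this value is the same
  enum State (field severity in record Account): symbol HELD removed -> changes Account's schema-level verdicts only — the decode of this value is the same


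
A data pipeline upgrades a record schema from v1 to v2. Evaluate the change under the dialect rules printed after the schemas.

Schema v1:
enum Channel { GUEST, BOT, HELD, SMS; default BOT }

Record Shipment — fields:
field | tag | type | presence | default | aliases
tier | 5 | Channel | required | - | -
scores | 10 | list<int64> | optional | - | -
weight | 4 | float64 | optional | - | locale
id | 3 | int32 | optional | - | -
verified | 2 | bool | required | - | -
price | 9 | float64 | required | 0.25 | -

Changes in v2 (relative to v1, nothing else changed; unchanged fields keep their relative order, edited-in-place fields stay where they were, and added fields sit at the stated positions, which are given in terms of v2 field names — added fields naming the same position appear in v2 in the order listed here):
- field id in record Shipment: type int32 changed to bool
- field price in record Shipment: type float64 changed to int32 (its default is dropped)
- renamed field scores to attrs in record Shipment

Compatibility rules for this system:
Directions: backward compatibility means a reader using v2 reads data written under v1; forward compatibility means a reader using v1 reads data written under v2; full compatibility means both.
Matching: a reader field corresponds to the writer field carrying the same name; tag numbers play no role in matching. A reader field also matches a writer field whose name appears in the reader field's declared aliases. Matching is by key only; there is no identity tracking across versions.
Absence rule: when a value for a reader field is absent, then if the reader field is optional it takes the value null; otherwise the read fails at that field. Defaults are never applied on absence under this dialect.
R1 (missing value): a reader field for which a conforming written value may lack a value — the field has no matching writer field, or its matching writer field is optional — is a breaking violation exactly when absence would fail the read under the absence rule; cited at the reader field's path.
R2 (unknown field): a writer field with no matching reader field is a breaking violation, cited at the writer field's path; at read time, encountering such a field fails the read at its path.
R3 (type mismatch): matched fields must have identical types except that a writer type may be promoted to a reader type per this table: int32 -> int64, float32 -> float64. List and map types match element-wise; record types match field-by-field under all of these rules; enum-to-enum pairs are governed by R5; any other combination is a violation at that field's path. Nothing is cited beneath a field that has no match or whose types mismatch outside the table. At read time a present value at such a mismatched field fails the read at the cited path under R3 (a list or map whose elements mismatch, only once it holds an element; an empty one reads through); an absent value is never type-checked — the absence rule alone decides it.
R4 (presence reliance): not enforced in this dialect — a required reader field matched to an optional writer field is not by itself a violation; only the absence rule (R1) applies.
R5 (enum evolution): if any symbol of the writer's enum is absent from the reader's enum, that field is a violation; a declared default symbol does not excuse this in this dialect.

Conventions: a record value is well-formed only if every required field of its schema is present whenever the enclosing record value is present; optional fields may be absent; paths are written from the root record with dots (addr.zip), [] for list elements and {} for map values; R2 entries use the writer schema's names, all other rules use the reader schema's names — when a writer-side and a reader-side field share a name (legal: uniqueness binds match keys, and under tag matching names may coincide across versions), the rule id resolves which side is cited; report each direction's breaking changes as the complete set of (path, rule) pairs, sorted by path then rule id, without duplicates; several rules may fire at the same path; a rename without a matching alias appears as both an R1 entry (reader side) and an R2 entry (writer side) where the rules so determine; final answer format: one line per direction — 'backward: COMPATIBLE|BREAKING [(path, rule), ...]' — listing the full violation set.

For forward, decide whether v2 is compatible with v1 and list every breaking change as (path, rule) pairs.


each type pair in Shipment: writer, then reader
checking forward for Shipment: reader v1 against writer v2:
  tier: paired with writer tier (Channel -> Channel; writer required)
  no writer field matches reader scores
  weight: paired with writer weight (float64 -> float64; writer optional)
  id: paired with writer id (bool -> int32; writer optional)
  verified: paired with writer verified (bool -> bool; writer required)
  price: paired with writer price (int32 -> float64; writer required)
  leftover writer field: attrs
  rule R2 violated at attrs
  rule R3 violated at id
  rule R3 violated at price
  => 3 violation(s): forward is BREAKING for Shipment

forward: BREAKING [(attrs, R2), (id, R3), (price, R3)]


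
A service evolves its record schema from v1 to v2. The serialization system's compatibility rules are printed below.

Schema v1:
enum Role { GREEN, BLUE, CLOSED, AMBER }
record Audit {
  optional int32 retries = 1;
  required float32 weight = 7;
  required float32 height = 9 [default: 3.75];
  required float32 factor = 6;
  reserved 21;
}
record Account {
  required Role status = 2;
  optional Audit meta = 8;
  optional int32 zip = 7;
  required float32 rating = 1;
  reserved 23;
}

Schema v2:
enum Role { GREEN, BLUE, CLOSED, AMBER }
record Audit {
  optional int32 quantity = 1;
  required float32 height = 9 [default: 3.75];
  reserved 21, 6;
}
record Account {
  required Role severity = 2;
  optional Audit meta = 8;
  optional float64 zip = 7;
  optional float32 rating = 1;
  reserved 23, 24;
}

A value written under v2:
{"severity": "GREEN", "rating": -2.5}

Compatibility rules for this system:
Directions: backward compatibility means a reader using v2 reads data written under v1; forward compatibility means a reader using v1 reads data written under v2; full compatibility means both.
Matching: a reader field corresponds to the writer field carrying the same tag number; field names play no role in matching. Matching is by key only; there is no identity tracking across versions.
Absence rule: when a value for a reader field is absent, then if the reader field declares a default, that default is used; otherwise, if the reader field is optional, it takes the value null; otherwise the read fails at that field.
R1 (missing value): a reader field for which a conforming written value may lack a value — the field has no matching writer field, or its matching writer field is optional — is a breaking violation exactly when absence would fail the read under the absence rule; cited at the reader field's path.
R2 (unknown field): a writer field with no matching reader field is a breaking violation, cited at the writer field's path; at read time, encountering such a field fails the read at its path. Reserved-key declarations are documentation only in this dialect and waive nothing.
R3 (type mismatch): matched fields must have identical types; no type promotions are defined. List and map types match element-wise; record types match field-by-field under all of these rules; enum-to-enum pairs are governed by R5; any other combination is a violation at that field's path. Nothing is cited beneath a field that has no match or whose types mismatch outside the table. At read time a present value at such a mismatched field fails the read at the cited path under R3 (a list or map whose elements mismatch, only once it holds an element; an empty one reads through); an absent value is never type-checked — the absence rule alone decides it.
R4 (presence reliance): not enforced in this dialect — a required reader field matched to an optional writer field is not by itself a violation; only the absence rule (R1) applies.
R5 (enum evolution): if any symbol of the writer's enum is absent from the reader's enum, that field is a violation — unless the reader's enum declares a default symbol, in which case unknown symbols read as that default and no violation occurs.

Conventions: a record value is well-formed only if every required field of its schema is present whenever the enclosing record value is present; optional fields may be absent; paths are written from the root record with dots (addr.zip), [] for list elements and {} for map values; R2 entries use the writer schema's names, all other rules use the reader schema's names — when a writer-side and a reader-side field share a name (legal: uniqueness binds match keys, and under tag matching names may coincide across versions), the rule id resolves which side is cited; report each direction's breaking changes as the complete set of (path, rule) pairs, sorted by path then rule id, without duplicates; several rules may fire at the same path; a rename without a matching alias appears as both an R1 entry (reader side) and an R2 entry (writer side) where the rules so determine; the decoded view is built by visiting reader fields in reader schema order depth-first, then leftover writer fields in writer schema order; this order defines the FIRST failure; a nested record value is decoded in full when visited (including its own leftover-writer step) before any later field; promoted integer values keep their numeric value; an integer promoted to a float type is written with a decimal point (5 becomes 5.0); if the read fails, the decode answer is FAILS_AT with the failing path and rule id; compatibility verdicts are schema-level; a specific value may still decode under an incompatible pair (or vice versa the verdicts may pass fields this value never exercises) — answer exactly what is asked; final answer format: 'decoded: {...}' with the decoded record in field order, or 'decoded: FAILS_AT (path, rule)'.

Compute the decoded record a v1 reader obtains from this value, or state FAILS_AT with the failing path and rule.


in Account below, arrows point writer -> reader
decode walk for Account under reader schema v1:
  status := "GREEN" (from writer severity)
  meta := null (absent, optional -> null)
  zip := null (absent, optional -> null)
  rating := -2.5
  => decoded: {"status": "GREEN", "meta": null, "zip": null, "rating": -2.5}
checking off the Account differences that do not matter here:
  removed field factor from record Audit (its key 6 joins the reserved list) -> a verdict-level change on Account — the shown value reads the same
  renamed field status to severity in record Account -> no rule fires on it and the decoded Account view is identical with or without it
  field rating in record Account: required changed to optional -> a verdict-level change on Account — the shown value reads the same
  renamed field retries to quantity in record Audit -> no rule fires on it and the decoded Account view is identical with or without it
  removed field weight from record Audit -> a verdict-level change on Account — the shown value reads the same
  field zip in record Account: type int32 changed to float64 -> a verdict-level change on Account — the shown value reads the same

decoded: {"status": "GREEN", "meta": null, "zip": null, "rating": -2.5}


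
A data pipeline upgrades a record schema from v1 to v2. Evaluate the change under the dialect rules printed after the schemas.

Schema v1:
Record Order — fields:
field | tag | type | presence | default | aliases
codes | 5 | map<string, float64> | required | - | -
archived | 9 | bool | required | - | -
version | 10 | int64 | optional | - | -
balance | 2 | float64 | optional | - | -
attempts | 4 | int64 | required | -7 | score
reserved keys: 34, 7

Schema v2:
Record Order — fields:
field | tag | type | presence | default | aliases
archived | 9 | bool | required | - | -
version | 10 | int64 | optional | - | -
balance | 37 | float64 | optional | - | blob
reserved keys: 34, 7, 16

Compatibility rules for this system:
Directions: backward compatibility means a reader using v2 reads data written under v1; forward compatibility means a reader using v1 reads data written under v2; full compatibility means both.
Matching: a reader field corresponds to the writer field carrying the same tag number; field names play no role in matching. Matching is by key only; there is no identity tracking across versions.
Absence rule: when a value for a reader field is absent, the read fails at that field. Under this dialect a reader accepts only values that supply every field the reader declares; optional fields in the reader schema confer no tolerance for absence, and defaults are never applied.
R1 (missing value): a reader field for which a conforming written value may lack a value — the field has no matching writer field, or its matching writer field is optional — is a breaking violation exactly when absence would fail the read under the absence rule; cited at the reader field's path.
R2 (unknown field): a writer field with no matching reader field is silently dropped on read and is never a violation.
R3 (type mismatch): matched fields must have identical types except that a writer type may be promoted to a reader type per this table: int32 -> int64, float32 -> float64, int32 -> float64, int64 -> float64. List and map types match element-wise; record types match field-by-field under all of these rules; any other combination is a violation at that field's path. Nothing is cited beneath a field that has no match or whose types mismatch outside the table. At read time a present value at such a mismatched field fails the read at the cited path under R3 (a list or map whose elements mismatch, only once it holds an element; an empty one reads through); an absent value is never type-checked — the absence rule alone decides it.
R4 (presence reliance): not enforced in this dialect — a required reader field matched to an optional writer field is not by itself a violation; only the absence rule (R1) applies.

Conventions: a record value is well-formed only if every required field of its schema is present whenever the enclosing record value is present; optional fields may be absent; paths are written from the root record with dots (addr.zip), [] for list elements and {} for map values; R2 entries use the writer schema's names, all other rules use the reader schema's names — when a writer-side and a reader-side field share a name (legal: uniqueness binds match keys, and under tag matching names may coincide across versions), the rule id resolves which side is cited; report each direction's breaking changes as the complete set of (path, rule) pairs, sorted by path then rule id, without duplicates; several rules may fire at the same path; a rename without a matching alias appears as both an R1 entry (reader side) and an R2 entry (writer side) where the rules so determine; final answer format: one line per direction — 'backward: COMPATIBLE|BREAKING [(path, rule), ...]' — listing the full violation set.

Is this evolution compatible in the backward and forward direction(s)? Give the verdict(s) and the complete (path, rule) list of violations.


backward: BREAKING [(balance, R1), (version, R1)]; forward: BREAKING [(attempts, R1), (balance, R1), (codes, R1), (version, R1)]

arrows below run writer -> reader for Order
checking backward for Order: reader v2 against writer v1:
  archived: paired with writer archived (bool -> bool; writer required)
  version: paired with writer version (int64 -> int64; writer optional)
  balance has no writer counterpart
  writer field codes has no reader counterpart
  writer field balance has no reader counterpart
  writer field attempts has no reader counterpart
  breaking: (balance, R1)
  breaking: (version, R1)
  backward on Order therefore BREAKING (2)
checking forward for Order: reader v1 against writer v2:
  codes has no writer counterpart
  archived: paired with writer archived (bool -> bool; writer required)
  version: paired with writer version (int64 -> int64; writer optional)
  balance has no writer counterpart
  attempts has no writer counterpart
  writer field balance has no reader counterpart
  breaking: (attempts, R1)
  breaking: (balance, R1)
  breaking: (codes, R1)
  breaking: (version, R1)
  forward on Order therefore BREAKING (4)


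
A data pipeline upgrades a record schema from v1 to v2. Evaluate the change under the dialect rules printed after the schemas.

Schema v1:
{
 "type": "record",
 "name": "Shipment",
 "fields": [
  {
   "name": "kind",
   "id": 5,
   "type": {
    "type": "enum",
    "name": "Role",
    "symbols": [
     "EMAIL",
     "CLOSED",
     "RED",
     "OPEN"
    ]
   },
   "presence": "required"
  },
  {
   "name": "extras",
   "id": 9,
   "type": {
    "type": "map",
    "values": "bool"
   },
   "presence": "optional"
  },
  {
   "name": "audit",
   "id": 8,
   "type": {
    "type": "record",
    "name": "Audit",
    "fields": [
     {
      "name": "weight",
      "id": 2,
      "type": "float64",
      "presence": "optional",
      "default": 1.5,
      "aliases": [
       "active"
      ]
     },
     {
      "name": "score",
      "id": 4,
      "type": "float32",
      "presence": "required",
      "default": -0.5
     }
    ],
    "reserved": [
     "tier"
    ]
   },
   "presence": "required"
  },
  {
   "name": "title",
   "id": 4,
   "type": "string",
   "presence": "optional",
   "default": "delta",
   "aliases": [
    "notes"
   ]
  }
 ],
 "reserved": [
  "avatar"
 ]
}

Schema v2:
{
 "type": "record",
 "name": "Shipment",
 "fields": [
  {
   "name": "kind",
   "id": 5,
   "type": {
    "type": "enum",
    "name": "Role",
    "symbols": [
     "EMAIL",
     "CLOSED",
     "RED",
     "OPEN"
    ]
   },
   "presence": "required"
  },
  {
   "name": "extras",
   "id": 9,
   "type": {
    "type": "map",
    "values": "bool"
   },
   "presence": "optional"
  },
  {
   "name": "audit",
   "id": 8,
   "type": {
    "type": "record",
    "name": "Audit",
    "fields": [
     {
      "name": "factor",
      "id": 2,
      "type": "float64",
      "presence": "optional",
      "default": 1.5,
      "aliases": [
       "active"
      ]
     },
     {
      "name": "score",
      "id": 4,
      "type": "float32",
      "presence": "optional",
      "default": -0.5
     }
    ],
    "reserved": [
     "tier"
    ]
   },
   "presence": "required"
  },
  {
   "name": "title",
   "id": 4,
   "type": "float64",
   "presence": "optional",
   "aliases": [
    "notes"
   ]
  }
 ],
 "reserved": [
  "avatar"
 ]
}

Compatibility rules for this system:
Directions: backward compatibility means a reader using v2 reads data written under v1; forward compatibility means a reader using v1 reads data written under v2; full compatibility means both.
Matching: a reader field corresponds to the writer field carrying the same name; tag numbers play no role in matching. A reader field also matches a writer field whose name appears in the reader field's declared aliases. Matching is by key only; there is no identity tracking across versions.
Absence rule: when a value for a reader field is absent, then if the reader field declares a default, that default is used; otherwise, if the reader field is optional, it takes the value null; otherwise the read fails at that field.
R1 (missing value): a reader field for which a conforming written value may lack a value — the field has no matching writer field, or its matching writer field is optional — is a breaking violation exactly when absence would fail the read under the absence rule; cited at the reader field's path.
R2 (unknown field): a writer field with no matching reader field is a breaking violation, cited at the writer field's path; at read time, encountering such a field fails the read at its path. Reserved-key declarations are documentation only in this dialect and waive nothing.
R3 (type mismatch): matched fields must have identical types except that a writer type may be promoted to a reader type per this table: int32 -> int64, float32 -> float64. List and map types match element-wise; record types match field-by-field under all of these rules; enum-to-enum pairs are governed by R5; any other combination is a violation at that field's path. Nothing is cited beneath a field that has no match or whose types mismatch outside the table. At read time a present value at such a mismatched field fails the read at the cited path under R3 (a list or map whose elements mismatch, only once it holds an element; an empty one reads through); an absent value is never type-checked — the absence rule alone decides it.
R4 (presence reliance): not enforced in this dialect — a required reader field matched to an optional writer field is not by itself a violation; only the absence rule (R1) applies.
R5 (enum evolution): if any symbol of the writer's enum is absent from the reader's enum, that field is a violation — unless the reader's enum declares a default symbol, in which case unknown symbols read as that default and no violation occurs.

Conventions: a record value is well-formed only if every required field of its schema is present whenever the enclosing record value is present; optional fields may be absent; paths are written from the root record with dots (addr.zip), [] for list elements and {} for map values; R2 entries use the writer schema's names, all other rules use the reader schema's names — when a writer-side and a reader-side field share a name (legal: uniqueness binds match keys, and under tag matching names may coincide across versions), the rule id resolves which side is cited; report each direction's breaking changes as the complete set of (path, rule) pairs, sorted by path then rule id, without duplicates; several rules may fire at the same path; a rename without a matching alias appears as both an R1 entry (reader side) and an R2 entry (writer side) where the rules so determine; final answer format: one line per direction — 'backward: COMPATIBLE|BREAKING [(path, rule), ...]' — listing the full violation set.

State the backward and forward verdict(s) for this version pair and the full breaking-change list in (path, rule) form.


backward: BREAKING [(audit.weight, R2), (title, R3)]; forward: BREAKING [(audit.factor, R2), (title, R3)]

the writer's type comes first in each Shipment pair
backward for Shipment (reader v2, writer v1):
  Role -> Role, writer required: kind aligns to kind
  map<string, bool> -> map<string, bool>, writer optional: extras aligns to extras
  Audit -> Audit, writer required: audit aligns to audit
  string -> float64, writer optional: title aligns to title
  audit.factor has no writer counterpart
  float32 -> float32, writer required: audit.score aligns to audit.score
  leftover writer field: audit.weight
  violation R2 at audit.weight
  violation R3 at title
  => 2 violation(s): backward is BREAKING for Shipment
forward for Shipment (reader v1, writer v2):
  Role -> Role, writer required: kind aligns to kind
  map<string, bool> -> map<string, bool>, writer optional: extras aligns to extras
  Audit -> Audit, writer required: audit aligns to audit
  float64 -> string, writer optional: title aligns to title
  audit.weight has no writer counterpart
  float32 -> float32, writer optional: audit.score aligns to audit.score
  leftover writer field: audit.factor
  violation R2 at audit.factor
  violation R3 at title
  => 2 violation(s): forward is BREAKING for Shipment


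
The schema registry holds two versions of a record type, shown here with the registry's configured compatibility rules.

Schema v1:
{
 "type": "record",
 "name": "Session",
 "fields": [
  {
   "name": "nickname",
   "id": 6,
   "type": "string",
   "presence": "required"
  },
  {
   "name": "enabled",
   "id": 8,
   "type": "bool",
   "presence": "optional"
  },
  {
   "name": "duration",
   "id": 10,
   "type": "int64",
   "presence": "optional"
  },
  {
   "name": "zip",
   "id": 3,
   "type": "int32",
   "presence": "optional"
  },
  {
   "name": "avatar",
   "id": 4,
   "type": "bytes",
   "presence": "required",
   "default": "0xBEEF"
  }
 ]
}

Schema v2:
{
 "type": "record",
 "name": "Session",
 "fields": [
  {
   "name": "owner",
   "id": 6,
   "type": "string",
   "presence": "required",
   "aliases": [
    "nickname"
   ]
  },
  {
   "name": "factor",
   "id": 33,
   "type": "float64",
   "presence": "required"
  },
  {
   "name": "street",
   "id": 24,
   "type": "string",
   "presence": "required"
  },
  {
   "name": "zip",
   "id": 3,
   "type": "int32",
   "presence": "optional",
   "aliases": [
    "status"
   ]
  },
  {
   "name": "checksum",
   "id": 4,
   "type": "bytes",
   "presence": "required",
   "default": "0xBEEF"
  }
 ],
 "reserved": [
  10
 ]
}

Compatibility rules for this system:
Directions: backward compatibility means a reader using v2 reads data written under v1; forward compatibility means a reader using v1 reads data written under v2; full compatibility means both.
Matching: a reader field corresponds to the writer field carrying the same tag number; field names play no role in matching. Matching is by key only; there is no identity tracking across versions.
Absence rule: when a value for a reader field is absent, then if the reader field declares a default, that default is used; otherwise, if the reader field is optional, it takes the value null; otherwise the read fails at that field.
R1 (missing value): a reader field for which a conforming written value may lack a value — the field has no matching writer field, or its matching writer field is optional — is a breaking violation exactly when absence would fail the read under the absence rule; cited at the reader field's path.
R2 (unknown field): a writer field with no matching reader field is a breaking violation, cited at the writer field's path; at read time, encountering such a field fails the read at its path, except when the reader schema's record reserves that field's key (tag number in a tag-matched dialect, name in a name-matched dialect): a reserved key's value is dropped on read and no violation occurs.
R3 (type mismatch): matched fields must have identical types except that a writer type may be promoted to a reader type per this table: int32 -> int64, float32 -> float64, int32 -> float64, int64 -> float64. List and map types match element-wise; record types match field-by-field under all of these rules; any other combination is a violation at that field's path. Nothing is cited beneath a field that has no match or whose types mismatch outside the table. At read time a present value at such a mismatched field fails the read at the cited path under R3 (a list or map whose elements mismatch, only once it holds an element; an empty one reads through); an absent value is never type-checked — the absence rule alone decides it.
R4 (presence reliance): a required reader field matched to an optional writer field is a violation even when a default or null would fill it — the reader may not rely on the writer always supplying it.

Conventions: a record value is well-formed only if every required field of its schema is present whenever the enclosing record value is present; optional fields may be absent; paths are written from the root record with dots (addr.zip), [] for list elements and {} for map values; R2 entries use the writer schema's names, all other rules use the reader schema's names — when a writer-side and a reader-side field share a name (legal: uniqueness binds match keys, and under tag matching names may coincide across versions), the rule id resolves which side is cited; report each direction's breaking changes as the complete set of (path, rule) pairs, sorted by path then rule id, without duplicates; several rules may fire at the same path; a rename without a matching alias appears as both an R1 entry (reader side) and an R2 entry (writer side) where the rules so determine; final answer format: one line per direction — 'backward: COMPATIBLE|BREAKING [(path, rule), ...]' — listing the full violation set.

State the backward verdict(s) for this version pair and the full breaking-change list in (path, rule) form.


each type pair in Session: writer, then reader
backward analysis of Session with v2 as reader and v1 as writer:
  owner: string -> string, writer required; from nickname
  no writer field matches reader factor
  no writer field matches reader street
  zip: int32 -> int32, writer optional; from zip
  checksum: bytes -> bytes, writer required; from avatar
  writer enabled: unknown to reader
  writer duration: unknown to reader
  breaking: (enabled, R2)
  breaking: (factor, R1)
  breaking: (street, R1)
  => backward verdict for Session: BREAKING, 3 violation(s)
ruling out the remaining Session differences:
  renamed field avatar to checksum in record Session -> triggers nothing under Session's printed rules — same verdict
  removed field duration from record Session (its key 10 joins the reserved list) -> triggers nothing under Session's printed rules — same verdict
  renamed field nickname to owner in record Session (alias nickname declared on the renamed field) -> triggers nothing under Session's printed rules — same verdict

backward: BREAKING [(enabled, R2), (factor, R1), (street, R1)]
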